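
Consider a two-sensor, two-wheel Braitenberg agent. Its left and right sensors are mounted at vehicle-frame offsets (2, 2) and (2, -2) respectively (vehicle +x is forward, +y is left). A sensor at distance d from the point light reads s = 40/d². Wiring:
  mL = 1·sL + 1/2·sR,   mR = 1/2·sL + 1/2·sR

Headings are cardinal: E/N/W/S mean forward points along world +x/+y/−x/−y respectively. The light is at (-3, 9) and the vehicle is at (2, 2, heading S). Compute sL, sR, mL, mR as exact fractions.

4/13 4/9 62/117 44/117

left sensor world pos  = (4, 0); dL² = 130
right sensor world pos = (0, 0); dR² = 90
sL = 40/130 = 4/13
sR = 40/90 = 4/9
mL = 1·sL + 1/2·sR = 62/117
mR = 1/2·sL + 1/2·sR = 44/117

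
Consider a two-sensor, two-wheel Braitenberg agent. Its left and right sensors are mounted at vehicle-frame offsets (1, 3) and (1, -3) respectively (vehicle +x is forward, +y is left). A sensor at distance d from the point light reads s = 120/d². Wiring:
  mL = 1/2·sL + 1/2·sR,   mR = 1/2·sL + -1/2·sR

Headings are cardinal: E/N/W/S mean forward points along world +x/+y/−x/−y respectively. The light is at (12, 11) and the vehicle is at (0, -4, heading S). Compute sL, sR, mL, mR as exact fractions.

120/337 120/481 49080/162097 8640/162097

left sensor world pos  = (3, -5); dL² = 337
right sensor world pos = (-3, -5); dR² = 481
sL = 120/337 = 120/337
sR = 120/481 = 120/481
mL = 1/2·sL + 1/2·sR = 49080/162097
mR = 1/2·sL + -1/2·sR = 8640/162097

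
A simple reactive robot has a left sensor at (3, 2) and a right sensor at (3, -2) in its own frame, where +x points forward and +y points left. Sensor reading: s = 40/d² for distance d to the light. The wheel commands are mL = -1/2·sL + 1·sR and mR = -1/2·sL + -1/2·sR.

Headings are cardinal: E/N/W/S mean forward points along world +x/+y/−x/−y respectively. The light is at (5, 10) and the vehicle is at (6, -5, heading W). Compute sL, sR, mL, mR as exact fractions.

40/293 40/173 8260/50689 -9320/50689

left sensor world pos  = (3, -7); dL² = 293
right sensor world pos = (3, -3); dR² = 173
sL = 40/293 = 40/293
sR = 40/173 = 40/173
mL = -1/2·sL + 1·sR = 8260/50689
mR = -1/2·sL + -1/2·sR = -9320/50689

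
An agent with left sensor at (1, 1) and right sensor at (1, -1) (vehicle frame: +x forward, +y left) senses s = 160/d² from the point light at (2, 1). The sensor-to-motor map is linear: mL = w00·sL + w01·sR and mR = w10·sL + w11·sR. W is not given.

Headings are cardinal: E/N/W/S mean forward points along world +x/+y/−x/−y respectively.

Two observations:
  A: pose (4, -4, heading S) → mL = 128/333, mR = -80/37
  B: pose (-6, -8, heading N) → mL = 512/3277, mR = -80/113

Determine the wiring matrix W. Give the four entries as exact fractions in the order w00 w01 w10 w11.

-1/2 1/2 0 -1/2

obs A: pose=(4,-4,S) → sL=32/9, sR=160/37, mL=128/333, mR=-80/37
obs B: pose=(-6,-8,N) → sL=32/29, sR=160/113, mL=512/3277, mR=-80/113
sensor matrix S = [[32/9, 160/37], [32/29, 160/113]]; det S = 286720/1091241
solve [mL_A; mL_B] = S·[w00; w01] and [mR_A; mR_B] = S·[w10; w11]:
  w00 = -1/2, w01 = 1/2, w10 = 0, w11 = -1/2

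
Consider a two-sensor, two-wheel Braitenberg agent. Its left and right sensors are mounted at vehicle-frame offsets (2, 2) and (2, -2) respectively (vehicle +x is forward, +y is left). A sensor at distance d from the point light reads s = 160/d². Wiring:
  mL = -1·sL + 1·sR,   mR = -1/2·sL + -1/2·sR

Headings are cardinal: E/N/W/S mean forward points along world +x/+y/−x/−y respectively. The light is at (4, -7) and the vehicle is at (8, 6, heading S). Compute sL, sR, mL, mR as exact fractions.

160/157 32/25 1024/3925 -4512/3925

left sensor world pos  = (10, 4); dL² = 157
right sensor world pos = (6, 4); dR² = 125
sL = 160/157 = 160/157
sR = 160/125 = 32/25
mL = -1·sL + 1·sR = 1024/3925
mR = -1/2·sL + -1/2·sR = -4512/3925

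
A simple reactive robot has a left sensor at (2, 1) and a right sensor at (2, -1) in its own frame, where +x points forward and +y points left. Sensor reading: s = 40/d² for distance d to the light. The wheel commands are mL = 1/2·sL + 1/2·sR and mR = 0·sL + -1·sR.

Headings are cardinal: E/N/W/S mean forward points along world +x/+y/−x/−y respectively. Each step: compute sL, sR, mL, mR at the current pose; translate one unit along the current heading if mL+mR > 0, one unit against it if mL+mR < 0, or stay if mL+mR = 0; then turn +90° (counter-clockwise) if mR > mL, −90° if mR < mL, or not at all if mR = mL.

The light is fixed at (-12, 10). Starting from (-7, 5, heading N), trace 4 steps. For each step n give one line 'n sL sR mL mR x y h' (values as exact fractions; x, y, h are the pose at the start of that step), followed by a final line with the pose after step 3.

n=0: pose=(-7,5,N); sL=8/5, sR=8/9; mL=56/45, mR=-8/9; mL+mR=16/45 → advance +1; mR−mL=-32/15 → turn -1·90°
n=1: pose=(-7,6,E); sL=20/29, sR=20/37; mL=660/1073, mR=-20/37; mL+mR=80/1073 → advance +1; mR−mL=-1240/1073 → turn -1·90°
n=2: pose=(-6,6,S); sL=8/17, sR=40/61; mL=584/1037, mR=-40/61; mL+mR=-96/1037 → advance -1; mR−mL=-1264/1037 → turn -1·90°
n=3: pose=(-6,7,W); sL=5/4, sR=2; mL=13/8, mR=-2; mL+mR=-3/8 → advance -1; mR−mL=-29/8 → turn -1·90°

0 8/5 8/9 56/45 -8/9 -7 5 N
1 20/29 20/37 660/1073 -20/37 -7 6 E
2 8/17 40/61 584/1037 -40/61 -6 6 S
3 5/4 2 13/8 -2 -6 7 W
final -5 7 N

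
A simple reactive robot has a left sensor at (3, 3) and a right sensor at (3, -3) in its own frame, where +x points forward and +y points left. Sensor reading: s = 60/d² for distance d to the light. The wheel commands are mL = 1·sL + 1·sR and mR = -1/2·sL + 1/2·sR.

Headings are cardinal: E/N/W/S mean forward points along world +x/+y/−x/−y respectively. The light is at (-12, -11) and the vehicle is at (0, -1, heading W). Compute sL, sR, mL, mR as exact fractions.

6/13 6/25 228/325 -36/325

left sensor world pos  = (-3, -4); dL² = 130
right sensor world pos = (-3, 2); dR² = 250
sL = 60/130 = 6/13
sR = 60/250 = 6/25
mL = 1·sL + 1·sR = 228/325
mR = -1/2·sL + 1/2·sR = -36/325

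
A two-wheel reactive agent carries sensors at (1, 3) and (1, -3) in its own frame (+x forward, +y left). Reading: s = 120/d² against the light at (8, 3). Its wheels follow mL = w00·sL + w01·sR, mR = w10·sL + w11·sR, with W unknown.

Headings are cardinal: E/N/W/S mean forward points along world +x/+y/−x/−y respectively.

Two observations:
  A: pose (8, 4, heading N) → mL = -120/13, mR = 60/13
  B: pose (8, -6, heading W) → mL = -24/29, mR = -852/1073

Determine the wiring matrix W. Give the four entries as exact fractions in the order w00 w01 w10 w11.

obs A: pose=(8,4,N) → sL=120/13, sR=120/13, mL=-120/13, mR=60/13
obs B: pose=(8,-6,W) → sL=24/29, sR=120/37, mL=-24/29, mR=-852/1073
sensor matrix S = [[120/13, 120/13], [24/29, 120/37]]; det S = 311040/13949
solve [mL_A; mL_B] = S·[w00; w01] and [mR_A; mR_B] = S·[w10; w11]:
  w00 = -1, w01 = 0, w10 = 1, w11 = -1/2

-1 0 1 -1/2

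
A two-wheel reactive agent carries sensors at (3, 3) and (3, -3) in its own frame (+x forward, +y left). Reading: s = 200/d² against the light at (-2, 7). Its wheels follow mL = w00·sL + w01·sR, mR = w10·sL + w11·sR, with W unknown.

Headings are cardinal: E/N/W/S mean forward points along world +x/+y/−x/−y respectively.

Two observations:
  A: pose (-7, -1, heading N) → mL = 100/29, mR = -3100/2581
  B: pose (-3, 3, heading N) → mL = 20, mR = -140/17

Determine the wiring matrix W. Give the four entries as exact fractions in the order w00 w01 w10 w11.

0 1/2 1 -1/2

obs A: pose=(-7,-1,N) → sL=200/89, sR=200/29, mL=100/29, mR=-3100/2581
obs B: pose=(-3,3,N) → sL=200/17, sR=40, mL=20, mR=-140/17
sensor matrix S = [[200/89, 200/29], [200/17, 40]]; det S = 384000/43877
solve [mL_A; mL_B] = S·[w00; w01] and [mR_A; mR_B] = S·[w10; w11]:
  w00 = 0, w01 = 1/2, w10 = 1, w11 = -1/2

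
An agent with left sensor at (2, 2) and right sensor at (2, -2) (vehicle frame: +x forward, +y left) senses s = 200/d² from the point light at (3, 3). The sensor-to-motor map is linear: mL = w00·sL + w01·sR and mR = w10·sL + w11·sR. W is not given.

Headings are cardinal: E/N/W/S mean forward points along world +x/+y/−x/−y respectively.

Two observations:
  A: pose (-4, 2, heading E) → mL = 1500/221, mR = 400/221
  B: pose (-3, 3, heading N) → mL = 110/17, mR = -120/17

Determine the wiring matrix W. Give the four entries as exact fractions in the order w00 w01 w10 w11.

obs A: pose=(-4,2,E) → sL=100/13, sR=100/17, mL=1500/221, mR=400/221
obs B: pose=(-3,3,N) → sL=50/17, sR=10, mL=110/17, mR=-120/17
sensor matrix S = [[100/13, 100/17], [50/17, 10]]; det S = 224000/3757
solve [mL_A; mL_B] = S·[w00; w01] and [mR_A; mR_B] = S·[w10; w11]:
  w00 = 1/2, w01 = 1/2, w10 = 1, w11 = -1

1/2 1/2 1 -1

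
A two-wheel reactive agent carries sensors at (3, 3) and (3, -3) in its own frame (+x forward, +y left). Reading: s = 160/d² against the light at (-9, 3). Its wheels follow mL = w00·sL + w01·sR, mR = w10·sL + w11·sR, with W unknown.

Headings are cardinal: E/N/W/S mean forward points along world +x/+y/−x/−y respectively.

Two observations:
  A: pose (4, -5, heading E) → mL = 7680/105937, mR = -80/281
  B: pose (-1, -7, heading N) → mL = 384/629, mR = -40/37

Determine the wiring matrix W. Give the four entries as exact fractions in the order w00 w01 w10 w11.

1/2 -1/2 -1/2 0

obs A: pose=(4,-5,E) → sL=160/281, sR=160/377, mL=7680/105937, mR=-80/281
obs B: pose=(-1,-7,N) → sL=80/37, sR=16/17, mL=384/629, mR=-40/37
sensor matrix S = [[160/281, 160/377], [80/37, 16/17]]; det S = -25436160/66634373
solve [mL_A; mL_B] = S·[w00; w01] and [mR_A; mR_B] = S·[w10; w11]:
  w00 = 1/2, w01 = -1/2, w10 = -1/2, w11 = 0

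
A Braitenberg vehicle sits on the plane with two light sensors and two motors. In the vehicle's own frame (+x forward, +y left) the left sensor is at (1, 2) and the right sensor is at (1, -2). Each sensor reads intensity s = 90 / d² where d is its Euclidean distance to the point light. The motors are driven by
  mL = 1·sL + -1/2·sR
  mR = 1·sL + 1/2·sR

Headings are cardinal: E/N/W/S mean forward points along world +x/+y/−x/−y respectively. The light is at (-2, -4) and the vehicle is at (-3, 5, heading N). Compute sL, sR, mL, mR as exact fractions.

90/109 90/101 4185/11009 13995/11009

left sensor world pos  = (-5, 6); dL² = 109
right sensor world pos = (-1, 6); dR² = 101
sL = 90/109 = 90/109
sR = 90/101 = 90/101
mL = 1·sL + -1/2·sR = 4185/11009
mR = 1·sL + 1/2·sR = 13995/11009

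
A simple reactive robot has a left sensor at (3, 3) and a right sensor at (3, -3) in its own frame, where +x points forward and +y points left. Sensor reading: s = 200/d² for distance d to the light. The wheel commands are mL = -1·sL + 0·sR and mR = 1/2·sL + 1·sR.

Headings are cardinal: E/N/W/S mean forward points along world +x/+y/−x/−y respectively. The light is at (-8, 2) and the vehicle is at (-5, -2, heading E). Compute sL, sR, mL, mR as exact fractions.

200/37 40/17 -200/37 3180/629

left sensor world pos  = (-2, 1); dL² = 37
right sensor world pos = (-2, -5); dR² = 85
sL = 200/37 = 200/37
sR = 200/85 = 40/17
mL = -1·sL + 0·sR = -200/37
mR = 1/2·sL + 1·sR = 3180/629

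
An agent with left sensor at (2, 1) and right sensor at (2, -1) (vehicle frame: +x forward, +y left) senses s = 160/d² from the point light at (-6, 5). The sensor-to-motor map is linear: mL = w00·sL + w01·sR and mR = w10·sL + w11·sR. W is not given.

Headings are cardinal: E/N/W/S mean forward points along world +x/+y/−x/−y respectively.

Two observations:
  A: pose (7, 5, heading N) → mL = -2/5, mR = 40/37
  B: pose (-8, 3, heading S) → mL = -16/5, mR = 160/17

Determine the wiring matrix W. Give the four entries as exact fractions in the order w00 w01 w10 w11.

obs A: pose=(7,5,N) → sL=40/37, sR=4/5, mL=-2/5, mR=40/37
obs B: pose=(-8,3,S) → sL=160/17, sR=32/5, mL=-16/5, mR=160/17
sensor matrix S = [[40/37, 4/5], [160/17, 32/5]]; det S = -384/629
solve [mL_A; mL_B] = S·[w00; w01] and [mR_A; mR_B] = S·[w10; w11]:
  w00 = 0, w01 = -1/2, w10 = 1, w11 = 0

0 -1/2 1 0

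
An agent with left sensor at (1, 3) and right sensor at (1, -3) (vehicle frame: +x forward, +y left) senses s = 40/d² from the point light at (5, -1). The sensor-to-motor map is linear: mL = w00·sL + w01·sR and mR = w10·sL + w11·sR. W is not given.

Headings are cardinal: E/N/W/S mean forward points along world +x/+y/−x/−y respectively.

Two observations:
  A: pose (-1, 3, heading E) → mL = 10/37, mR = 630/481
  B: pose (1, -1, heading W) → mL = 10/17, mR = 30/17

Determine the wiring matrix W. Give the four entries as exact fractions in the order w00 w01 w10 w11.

1/2 0 1 1/2

obs A: pose=(-1,3,E) → sL=20/37, sR=20/13, mL=10/37, mR=630/481
obs B: pose=(1,-1,W) → sL=20/17, sR=20/17, mL=10/17, mR=30/17
sensor matrix S = [[20/37, 20/13], [20/17, 20/17]]; det S = -9600/8177
solve [mL_A; mL_B] = S·[w00; w01] and [mR_A; mR_B] = S·[w10; w11]:
  w00 = 1/2, w01 = 0, w10 = 1, w11 = 1/2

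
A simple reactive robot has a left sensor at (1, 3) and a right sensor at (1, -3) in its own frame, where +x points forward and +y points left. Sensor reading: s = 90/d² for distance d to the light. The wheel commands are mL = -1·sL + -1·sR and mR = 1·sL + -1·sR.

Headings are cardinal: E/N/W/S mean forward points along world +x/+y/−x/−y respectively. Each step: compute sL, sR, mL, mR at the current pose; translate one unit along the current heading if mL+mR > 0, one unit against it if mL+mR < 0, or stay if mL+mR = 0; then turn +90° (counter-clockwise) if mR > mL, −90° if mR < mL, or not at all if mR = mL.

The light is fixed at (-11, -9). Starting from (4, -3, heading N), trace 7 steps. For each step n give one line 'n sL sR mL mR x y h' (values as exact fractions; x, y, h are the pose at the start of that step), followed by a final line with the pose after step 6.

0 90/193 90/373 -50940/71989 16200/71989 4 -3 N
1 9/20 9/26 -207/260 27/260 4 -4 W
2 90/377 18/37 -10116/13949 -3456/13949 5 -4 S
3 9/37 45/149 -3006/5513 -324/5513 5 -3 E
4 90/193 90/373 -50940/71989 16200/71989 4 -3 N
5 9/20 9/26 -207/260 27/260 4 -4 W
6 90/377 18/37 -10116/13949 -3456/13949 5 -4 S
final 5 -3 E

n=0: pose=(4,-3,N); sL=90/193, sR=90/373; mL=-50940/71989, mR=16200/71989; mL+mR=-180/373 → advance -1; mR−mL=180/193 → turn +1·90°
n=1: pose=(4,-4,W); sL=9/20, sR=9/26; mL=-207/260, mR=27/260; mL+mR=-9/13 → advance -1; mR−mL=9/10 → turn +1·90°
n=2: pose=(5,-4,S); sL=90/377, sR=18/37; mL=-10116/13949, mR=-3456/13949; mL+mR=-36/37 → advance -1; mR−mL=180/377 → turn +1·90°
n=3: pose=(5,-3,E); sL=9/37, sR=45/149; mL=-3006/5513, mR=-324/5513; mL+mR=-90/149 → advance -1; mR−mL=18/37 → turn +1·90°
n=4: pose=(4,-3,N); sL=90/193, sR=90/373; mL=-50940/71989, mR=16200/71989; mL+mR=-180/373 → advance -1; mR−mL=180/193 → turn +1·90°
n=5: pose=(4,-4,W); sL=9/20, sR=9/26; mL=-207/260, mR=27/260; mL+mR=-9/13 → advance -1; mR−mL=9/10 → turn +1·90°
n=6: pose=(5,-4,S); sL=90/377, sR=18/37; mL=-10116/13949, mR=-3456/13949; mL+mR=-36/37 → advance -1; mR−mL=180/377 → turn +1·90°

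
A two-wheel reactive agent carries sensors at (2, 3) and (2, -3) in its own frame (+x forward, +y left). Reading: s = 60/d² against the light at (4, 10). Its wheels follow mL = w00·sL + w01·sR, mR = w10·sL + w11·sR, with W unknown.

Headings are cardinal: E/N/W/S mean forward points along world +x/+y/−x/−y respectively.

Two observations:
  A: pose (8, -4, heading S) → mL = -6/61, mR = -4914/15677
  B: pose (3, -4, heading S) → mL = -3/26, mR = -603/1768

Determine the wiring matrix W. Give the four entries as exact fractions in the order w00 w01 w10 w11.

obs A: pose=(8,-4,S) → sL=12/61, sR=60/257, mL=-6/61, mR=-4914/15677
obs B: pose=(3,-4,S) → sL=3/13, sR=15/68, mL=-3/26, mR=-603/1768
sensor matrix S = [[12/61, 60/257], [3/13, 15/68]]; det S = -36315/3464617
solve [mL_A; mL_B] = S·[w00; w01] and [mR_A; mR_B] = S·[w10; w11]:
  w00 = -1/2, w01 = 0, w10 = -1, w11 = -1/2

-1/2 0 -1 -1/2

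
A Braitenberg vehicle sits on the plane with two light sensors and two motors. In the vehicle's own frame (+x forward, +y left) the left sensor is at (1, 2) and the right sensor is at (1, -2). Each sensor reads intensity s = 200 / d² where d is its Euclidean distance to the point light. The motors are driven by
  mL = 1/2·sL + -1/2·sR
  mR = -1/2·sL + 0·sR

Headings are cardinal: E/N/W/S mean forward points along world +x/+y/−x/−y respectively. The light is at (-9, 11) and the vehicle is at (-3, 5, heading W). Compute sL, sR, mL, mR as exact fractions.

left sensor world pos  = (-4, 3); dL² = 89
right sensor world pos = (-4, 7); dR² = 41
sL = 200/89 = 200/89
sR = 200/41 = 200/41
mL = 1/2·sL + -1/2·sR = -4800/3649
mR = -1/2·sL + 0·sR = -100/89

200/89 200/41 -4800/3649 -100/89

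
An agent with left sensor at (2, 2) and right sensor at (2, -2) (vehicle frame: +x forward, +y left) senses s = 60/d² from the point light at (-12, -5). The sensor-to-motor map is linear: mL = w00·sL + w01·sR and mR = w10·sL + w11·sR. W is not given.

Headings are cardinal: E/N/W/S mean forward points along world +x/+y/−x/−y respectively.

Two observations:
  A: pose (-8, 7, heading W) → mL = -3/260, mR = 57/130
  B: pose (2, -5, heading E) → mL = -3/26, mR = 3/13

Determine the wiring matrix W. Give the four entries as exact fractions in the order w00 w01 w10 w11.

1/2 -1 1/2 1/2

obs A: pose=(-8,7,W) → sL=15/26, sR=3/10, mL=-3/260, mR=57/130
obs B: pose=(2,-5,E) → sL=3/13, sR=3/13, mL=-3/26, mR=3/13
sensor matrix S = [[15/26, 3/10], [3/13, 3/13]]; det S = 54/845
solve [mL_A; mL_B] = S·[w00; w01] and [mR_A; mR_B] = S·[w10; w11]:
  w00 = 1/2, w01 = -1, w10 = 1/2, w11 = 1/2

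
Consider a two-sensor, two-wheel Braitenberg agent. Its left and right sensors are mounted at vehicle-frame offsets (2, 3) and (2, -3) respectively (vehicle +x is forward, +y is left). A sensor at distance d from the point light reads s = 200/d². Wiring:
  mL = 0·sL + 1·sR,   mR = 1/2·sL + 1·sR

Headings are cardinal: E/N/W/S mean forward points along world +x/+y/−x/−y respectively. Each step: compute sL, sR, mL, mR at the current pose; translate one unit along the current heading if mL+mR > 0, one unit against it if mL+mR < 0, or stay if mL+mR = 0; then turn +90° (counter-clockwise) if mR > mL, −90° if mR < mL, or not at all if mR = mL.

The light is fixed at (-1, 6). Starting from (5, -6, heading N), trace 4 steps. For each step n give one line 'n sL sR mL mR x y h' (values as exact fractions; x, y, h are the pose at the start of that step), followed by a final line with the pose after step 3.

0 200/109 200/181 200/181 39900/19729 5 -6 N
1 50/53 5/2 5/2 315/106 5 -5 W
2 200/233 200/173 200/173 63900/40309 4 -5 S
3 20/13 100/137 100/137 2670/1781 4 -6 E
final 5 -6 N

n=0: pose=(5,-6,N); sL=200/109, sR=200/181; mL=200/181, mR=39900/19729; mL+mR=61700/19729 → advance +1; mR−mL=100/109 → turn +1·90°
n=1: pose=(5,-5,W); sL=50/53, sR=5/2; mL=5/2, mR=315/106; mL+mR=290/53 → advance +1; mR−mL=25/53 → turn +1·90°
n=2: pose=(4,-5,S); sL=200/233, sR=200/173; mL=200/173, mR=63900/40309; mL+mR=110500/40309 → advance +1; mR−mL=100/233 → turn +1·90°
n=3: pose=(4,-6,E); sL=20/13, sR=100/137; mL=100/137, mR=2670/1781; mL+mR=3970/1781 → advance +1; mR−mL=10/13 → turn +1·90°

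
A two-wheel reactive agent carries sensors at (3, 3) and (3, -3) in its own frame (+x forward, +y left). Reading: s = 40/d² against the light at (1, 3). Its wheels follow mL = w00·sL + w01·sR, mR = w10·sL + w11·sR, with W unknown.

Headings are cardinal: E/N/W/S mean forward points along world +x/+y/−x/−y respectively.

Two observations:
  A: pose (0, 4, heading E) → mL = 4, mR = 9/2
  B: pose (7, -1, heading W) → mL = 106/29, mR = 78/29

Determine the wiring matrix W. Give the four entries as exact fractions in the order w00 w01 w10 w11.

obs A: pose=(0,4,E) → sL=2, sR=5, mL=4, mR=9/2
obs B: pose=(7,-1,W) → sL=20/29, sR=4, mL=106/29, mR=78/29
sensor matrix S = [[2, 5], [20/29, 4]]; det S = 132/29
solve [mL_A; mL_B] = S·[w00; w01] and [mR_A; mR_B] = S·[w10; w11]:
  w00 = -1/2, w01 = 1, w10 = 1, w11 = 1/2

-1/2 1 1 1/2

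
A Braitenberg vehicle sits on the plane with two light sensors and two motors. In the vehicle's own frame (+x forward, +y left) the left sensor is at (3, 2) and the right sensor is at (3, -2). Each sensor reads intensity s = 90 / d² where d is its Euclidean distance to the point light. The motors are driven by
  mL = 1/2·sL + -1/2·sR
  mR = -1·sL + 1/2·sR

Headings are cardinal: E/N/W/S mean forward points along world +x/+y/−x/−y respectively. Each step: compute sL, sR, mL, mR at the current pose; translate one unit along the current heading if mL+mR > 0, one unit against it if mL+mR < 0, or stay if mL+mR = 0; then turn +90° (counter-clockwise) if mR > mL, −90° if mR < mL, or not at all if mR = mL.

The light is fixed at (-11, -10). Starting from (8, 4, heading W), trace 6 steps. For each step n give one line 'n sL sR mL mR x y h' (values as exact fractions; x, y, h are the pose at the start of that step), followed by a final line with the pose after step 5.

0 9/40 45/256 63/2560 -351/2560 8 4 W
1 90/613 90/773 7200/473849 -41985/473849 9 4 N
2 45/377 9/65 -18/1885 -189/3770 9 3 E
3 90/541 90/389 -6840/210449 -10665/210449 8 3 S
4 9/40 45/256 63/2560 -351/2560 8 4 W
5 90/613 90/773 7200/473849 -41985/473849 9 4 N
final 9 3 E

n=0: pose=(8,4,W); sL=9/40, sR=45/256; mL=63/2560, mR=-351/2560; mL+mR=-9/80 → advance -1; mR−mL=-207/1280 → turn -1·90°
n=1: pose=(9,4,N); sL=90/613, sR=90/773; mL=7200/473849, mR=-41985/473849; mL+mR=-45/613 → advance -1; mR−mL=-49185/473849 → turn -1·90°
n=2: pose=(9,3,E); sL=45/377, sR=9/65; mL=-18/1885, mR=-189/3770; mL+mR=-45/754 → advance -1; mR−mL=-153/3770 → turn -1·90°
n=3: pose=(8,3,S); sL=90/541, sR=90/389; mL=-6840/210449, mR=-10665/210449; mL+mR=-45/541 → advance -1; mR−mL=-3825/210449 → turn -1·90°
n=4: pose=(8,4,W); sL=9/40, sR=45/256; mL=63/2560, mR=-351/2560; mL+mR=-9/80 → advance -1; mR−mL=-207/1280 → turn -1·90°
n=5: pose=(9,4,N); sL=90/613, sR=90/773; mL=7200/473849, mR=-41985/473849; mL+mR=-45/613 → advance -1; mR−mL=-49185/473849 → turn -1·90°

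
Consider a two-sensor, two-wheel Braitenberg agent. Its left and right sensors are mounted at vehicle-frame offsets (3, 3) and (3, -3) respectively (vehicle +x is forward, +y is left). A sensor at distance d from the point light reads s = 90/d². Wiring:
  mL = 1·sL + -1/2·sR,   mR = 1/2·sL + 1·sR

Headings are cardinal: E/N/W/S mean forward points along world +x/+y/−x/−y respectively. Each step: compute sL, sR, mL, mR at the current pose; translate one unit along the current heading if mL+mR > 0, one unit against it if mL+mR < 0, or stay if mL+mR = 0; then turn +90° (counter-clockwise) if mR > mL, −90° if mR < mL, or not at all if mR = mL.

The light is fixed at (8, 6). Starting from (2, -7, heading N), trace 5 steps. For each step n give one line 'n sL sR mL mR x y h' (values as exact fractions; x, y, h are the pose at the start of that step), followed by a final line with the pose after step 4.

n=0: pose=(2,-7,N); sL=90/181, sR=90/109; mL=1665/19729, mR=21195/19729; mL+mR=22860/19729 → advance +1; mR−mL=19530/19729 → turn +1·90°
n=1: pose=(2,-6,W); sL=5/17, sR=5/9; mL=5/306, mR=215/306; mL+mR=110/153 → advance +1; mR−mL=35/51 → turn +1·90°
n=2: pose=(1,-6,S); sL=90/241, sR=18/65; mL=3681/15665, mR=7263/15665; mL+mR=10944/15665 → advance +1; mR−mL=3582/15665 → turn +1·90°
n=3: pose=(1,-7,E); sL=45/58, sR=45/136; mL=4815/7888, mR=2835/3944; mL+mR=10485/7888 → advance +1; mR−mL=855/7888 → turn +1·90°
n=4: pose=(2,-7,N); sL=90/181, sR=90/109; mL=1665/19729, mR=21195/19729; mL+mR=22860/19729 → advance +1; mR−mL=19530/19729 → turn +1·90°

0 90/181 90/109 1665/19729 21195/19729 2 -7 N
1 5/17 5/9 5/306 215/306 2 -6 W
2 90/241 18/65 3681/15665 7263/15665 1 -6 S
3 45/58 45/136 4815/7888 2835/3944 1 -7 E
4 90/181 90/109 1665/19729 21195/19729 2 -7 N
final 2 -6 W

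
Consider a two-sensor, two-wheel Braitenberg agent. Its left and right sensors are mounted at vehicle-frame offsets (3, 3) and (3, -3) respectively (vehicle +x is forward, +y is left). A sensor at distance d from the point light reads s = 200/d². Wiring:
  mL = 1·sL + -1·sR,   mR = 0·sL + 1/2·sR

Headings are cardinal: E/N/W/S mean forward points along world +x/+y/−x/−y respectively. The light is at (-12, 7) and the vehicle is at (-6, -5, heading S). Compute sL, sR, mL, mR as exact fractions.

100/153 100/117 -400/1989 50/117

left sensor world pos  = (-3, -8); dL² = 306
right sensor world pos = (-9, -8); dR² = 234
sL = 200/306 = 100/153
sR = 200/234 = 100/117
mL = 1·sL + -1·sR = -400/1989
mR = 0·sL + 1/2·sR = 50/117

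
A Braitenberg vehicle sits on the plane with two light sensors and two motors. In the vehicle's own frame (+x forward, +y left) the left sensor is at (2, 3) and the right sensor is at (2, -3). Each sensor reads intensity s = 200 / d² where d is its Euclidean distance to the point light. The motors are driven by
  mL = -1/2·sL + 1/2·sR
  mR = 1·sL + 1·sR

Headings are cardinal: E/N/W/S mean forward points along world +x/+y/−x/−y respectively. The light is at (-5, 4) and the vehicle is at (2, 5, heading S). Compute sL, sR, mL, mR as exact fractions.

200/101 200/17 8400/1717 23600/1717

left sensor world pos  = (5, 3); dL² = 101
right sensor world pos = (-1, 3); dR² = 17
sL = 200/101 = 200/101
sR = 200/17 = 200/17
mL = -1/2·sL + 1/2·sR = 8400/1717
mR = 1·sL + 1·sR = 23600/1717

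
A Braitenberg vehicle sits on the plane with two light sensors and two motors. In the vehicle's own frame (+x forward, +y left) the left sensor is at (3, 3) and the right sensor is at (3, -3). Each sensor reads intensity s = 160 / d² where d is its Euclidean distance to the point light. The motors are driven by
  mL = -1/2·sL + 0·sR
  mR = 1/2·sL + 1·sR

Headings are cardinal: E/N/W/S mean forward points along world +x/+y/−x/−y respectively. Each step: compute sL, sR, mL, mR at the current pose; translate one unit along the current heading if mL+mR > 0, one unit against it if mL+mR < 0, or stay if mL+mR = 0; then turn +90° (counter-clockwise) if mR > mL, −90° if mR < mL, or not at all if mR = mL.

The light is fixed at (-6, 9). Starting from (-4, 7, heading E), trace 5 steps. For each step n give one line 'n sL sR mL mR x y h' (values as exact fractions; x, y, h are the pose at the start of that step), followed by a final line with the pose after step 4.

n=0: pose=(-4,7,E); sL=80/13, sR=16/5; mL=-40/13, mR=408/65; mL+mR=16/5 → advance +1; mR−mL=608/65 → turn +1·90°
n=1: pose=(-3,7,N); sL=160, sR=160/37; mL=-80, mR=3120/37; mL+mR=160/37 → advance +1; mR−mL=6080/37 → turn +1·90°
n=2: pose=(-3,8,W); sL=10, sR=40; mL=-5, mR=45; mL+mR=40 → advance +1; mR−mL=50 → turn +1·90°
n=3: pose=(-4,8,S); sL=160/41, sR=160/17; mL=-80/41, mR=7920/697; mL+mR=160/17 → advance +1; mR−mL=9280/697 → turn +1·90°
n=4: pose=(-4,7,E); sL=80/13, sR=16/5; mL=-40/13, mR=408/65; mL+mR=16/5 → advance +1; mR−mL=608/65 → turn +1·90°

0 80/13 16/5 -40/13 408/65 -4 7 E
1 160 160/37 -80 3120/37 -3 7 N
2 10 40 -5 45 -3 8 W
3 160/41 160/17 -80/41 7920/697 -4 8 S
4 80/13 16/5 -40/13 408/65 -4 7 E
final -3 7 N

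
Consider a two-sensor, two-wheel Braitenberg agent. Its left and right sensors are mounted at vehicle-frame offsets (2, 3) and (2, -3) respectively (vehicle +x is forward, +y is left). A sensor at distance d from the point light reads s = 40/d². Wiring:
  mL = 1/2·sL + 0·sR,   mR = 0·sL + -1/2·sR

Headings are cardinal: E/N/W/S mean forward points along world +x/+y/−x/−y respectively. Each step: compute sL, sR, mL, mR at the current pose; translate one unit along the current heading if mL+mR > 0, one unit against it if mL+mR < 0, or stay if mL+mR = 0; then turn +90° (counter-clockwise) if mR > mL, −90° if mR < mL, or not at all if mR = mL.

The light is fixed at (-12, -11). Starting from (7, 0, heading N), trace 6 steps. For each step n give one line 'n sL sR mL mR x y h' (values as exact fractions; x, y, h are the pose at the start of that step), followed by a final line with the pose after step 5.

0 8/85 40/653 4/85 -20/653 7 0 N
1 20/333 20/261 10/333 -10/261 7 1 E
2 40/541 8/65 20/541 -4/65 6 1 S
3 10/89 5/64 5/89 -5/128 6 2 W
4 40/421 8/125 20/421 -4/125 5 2 N
5 4/65 20/241 2/65 -10/241 5 3 E
final 4 3 S

n=0: pose=(7,0,N); sL=8/85, sR=40/653; mL=4/85, mR=-20/653; mL+mR=912/55505 → advance +1; mR−mL=-4312/55505 → turn -1·90°
n=1: pose=(7,1,E); sL=20/333, sR=20/261; mL=10/333, mR=-10/261; mL+mR=-80/9657 → advance -1; mR−mL=-220/3219 → turn -1·90°
n=2: pose=(6,1,S); sL=40/541, sR=8/65; mL=20/541, mR=-4/65; mL+mR=-864/35165 → advance -1; mR−mL=-3464/35165 → turn -1·90°
n=3: pose=(6,2,W); sL=10/89, sR=5/64; mL=5/89, mR=-5/128; mL+mR=195/11392 → advance +1; mR−mL=-1085/11392 → turn -1·90°
n=4: pose=(5,2,N); sL=40/421, sR=8/125; mL=20/421, mR=-4/125; mL+mR=816/52625 → advance +1; mR−mL=-4184/52625 → turn -1·90°
n=5: pose=(5,3,E); sL=4/65, sR=20/241; mL=2/65, mR=-10/241; mL+mR=-168/15665 → advance -1; mR−mL=-1132/15665 → turn -1·90°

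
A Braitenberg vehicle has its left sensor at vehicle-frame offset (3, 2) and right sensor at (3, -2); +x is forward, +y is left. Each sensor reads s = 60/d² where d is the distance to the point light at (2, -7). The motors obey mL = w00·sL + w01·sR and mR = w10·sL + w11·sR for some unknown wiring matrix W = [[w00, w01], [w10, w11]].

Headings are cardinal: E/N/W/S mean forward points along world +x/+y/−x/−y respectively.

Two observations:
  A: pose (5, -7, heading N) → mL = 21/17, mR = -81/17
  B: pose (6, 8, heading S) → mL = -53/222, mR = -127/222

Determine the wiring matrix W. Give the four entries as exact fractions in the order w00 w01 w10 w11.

1/2 -1 -1/2 -1

obs A: pose=(5,-7,N) → sL=6, sR=30/17, mL=21/17, mR=-81/17
obs B: pose=(6,8,S) → sL=1/3, sR=15/37, mL=-53/222, mR=-127/222
sensor matrix S = [[6, 30/17], [1/3, 15/37]]; det S = 1160/629
solve [mL_A; mL_B] = S·[w00; w01] and [mR_A; mR_B] = S·[w10; w11]:
  w00 = 1/2, w01 = -1, w10 = -1/2, w11 = -1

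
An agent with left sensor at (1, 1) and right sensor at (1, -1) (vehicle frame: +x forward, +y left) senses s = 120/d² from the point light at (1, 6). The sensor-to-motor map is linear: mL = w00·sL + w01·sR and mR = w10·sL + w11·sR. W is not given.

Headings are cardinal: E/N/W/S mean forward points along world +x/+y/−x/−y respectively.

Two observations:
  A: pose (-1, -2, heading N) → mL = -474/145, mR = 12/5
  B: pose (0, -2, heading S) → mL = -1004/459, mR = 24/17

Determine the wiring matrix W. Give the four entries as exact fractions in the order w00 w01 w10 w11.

obs A: pose=(-1,-2,N) → sL=60/29, sR=12/5, mL=-474/145, mR=12/5
obs B: pose=(0,-2,S) → sL=40/27, sR=24/17, mL=-1004/459, mR=24/17
sensor matrix S = [[60/29, 12/5], [40/27, 24/17]]; det S = -2816/4437
solve [mL_A; mL_B] = S·[w00; w01] and [mR_A; mR_B] = S·[w10; w11]:
  w00 = -1, w01 = -1/2, w10 = 0, w11 = 1

-1 -1/2 0 1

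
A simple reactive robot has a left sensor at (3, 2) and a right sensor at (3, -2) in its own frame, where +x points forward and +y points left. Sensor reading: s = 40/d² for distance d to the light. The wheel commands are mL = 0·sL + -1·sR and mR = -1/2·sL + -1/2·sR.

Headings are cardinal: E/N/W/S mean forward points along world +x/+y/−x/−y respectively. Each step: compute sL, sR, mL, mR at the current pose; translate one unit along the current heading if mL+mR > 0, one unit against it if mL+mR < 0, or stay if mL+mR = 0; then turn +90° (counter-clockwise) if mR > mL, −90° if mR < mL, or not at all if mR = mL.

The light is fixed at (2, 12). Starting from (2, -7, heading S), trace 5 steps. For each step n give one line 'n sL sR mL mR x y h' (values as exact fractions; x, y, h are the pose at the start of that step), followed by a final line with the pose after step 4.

0 5/61 5/61 -5/61 -5/61 2 -7 S
1 8/89 8/89 -8/89 -8/89 2 -6 S
2 10/101 10/101 -10/101 -10/101 2 -5 S
3 8/73 8/73 -8/73 -8/73 2 -4 S
4 5/41 5/41 -5/41 -5/41 2 -3 S
final 2 -2 S

n=0: pose=(2,-7,S); sL=5/61, sR=5/61; mL=-5/61, mR=-5/61; mL+mR=-10/61 → advance -1; mR−mL=0 → turn +0·90°
n=1: pose=(2,-6,S); sL=8/89, sR=8/89; mL=-8/89, mR=-8/89; mL+mR=-16/89 → advance -1; mR−mL=0 → turn +0·90°
n=2: pose=(2,-5,S); sL=10/101, sR=10/101; mL=-10/101, mR=-10/101; mL+mR=-20/101 → advance -1; mR−mL=0 → turn +0·90°
n=3: pose=(2,-4,S); sL=8/73, sR=8/73; mL=-8/73, mR=-8/73; mL+mR=-16/73 → advance -1; mR−mL=0 → turn +0·90°
n=4: pose=(2,-3,S); sL=5/41, sR=5/41; mL=-5/41, mR=-5/41; mL+mR=-10/41 → advance -1; mR−mL=0 → turn +0·90°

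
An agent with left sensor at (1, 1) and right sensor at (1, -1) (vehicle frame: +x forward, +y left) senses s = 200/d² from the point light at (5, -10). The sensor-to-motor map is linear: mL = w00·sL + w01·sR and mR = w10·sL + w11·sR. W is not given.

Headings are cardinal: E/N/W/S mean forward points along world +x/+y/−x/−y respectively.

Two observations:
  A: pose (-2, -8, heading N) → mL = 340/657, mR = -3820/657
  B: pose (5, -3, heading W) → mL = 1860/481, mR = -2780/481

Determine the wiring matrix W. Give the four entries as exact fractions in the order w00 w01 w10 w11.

1 -1/2 -1/2 -1

obs A: pose=(-2,-8,N) → sL=200/73, sR=40/9, mL=340/657, mR=-3820/657
obs B: pose=(5,-3,W) → sL=200/37, sR=40/13, mL=1860/481, mR=-2780/481
sensor matrix S = [[200/73, 40/9], [200/37, 40/13]]; det S = -4928000/316017
solve [mL_A; mL_B] = S·[w00; w01] and [mR_A; mR_B] = S·[w10; w11]:
  w00 = 1, w01 = -1/2, w10 = -1/2, w11 = -1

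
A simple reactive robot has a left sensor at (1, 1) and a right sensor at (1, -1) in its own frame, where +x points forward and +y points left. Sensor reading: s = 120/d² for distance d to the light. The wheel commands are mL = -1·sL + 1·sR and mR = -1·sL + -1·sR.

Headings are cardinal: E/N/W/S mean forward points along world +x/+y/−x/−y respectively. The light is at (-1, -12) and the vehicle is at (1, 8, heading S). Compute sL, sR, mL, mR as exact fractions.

12/37 60/181 48/6697 -4392/6697

left sensor world pos  = (2, 7); dL² = 370
right sensor world pos = (0, 7); dR² = 362
sL = 120/370 = 12/37
sR = 120/362 = 60/181
mL = -1·sL + 1·sR = 48/6697
mR = -1·sL + -1·sR = -4392/6697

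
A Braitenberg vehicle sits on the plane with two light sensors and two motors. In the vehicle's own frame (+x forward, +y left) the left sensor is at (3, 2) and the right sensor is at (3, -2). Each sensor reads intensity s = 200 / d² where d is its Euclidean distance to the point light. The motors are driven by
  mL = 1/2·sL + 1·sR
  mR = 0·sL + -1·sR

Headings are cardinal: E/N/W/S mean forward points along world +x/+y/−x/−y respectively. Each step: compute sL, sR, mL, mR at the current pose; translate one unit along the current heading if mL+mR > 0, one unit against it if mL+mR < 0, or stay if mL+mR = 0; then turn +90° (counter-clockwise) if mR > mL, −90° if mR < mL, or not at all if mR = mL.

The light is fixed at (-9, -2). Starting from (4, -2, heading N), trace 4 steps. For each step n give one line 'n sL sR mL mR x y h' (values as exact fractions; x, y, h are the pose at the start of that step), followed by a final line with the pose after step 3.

n=0: pose=(4,-2,N); sL=20/13, sR=100/117; mL=190/117, mR=-100/117; mL+mR=10/13 → advance +1; mR−mL=-290/117 → turn -1·90°
n=1: pose=(4,-1,E); sL=40/53, sR=200/257; mL=15740/13621, mR=-200/257; mL+mR=20/53 → advance +1; mR−mL=-26340/13621 → turn -1·90°
n=2: pose=(5,-1,S); sL=10/13, sR=50/37; mL=835/481, mR=-50/37; mL+mR=5/13 → advance +1; mR−mL=-1485/481 → turn -1·90°
n=3: pose=(5,-2,W); sL=8/5, sR=8/5; mL=12/5, mR=-8/5; mL+mR=4/5 → advance +1; mR−mL=-4 → turn -1·90°

0 20/13 100/117 190/117 -100/117 4 -2 N
1 40/53 200/257 15740/13621 -200/257 4 -1 E
2 10/13 50/37 835/481 -50/37 5 -1 S
3 8/5 8/5 12/5 -8/5 5 -2 W
final 4 -2 N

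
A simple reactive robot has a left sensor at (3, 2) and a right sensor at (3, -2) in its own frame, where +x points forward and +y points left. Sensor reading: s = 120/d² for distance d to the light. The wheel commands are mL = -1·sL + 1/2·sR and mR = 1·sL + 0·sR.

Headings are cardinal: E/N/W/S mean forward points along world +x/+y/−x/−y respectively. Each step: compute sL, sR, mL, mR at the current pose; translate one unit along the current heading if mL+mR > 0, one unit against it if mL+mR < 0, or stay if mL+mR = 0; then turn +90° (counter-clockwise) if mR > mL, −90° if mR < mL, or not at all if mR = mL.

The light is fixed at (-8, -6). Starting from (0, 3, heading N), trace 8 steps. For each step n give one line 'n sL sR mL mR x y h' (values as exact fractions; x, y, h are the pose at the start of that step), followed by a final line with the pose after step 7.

n=0: pose=(0,3,N); sL=2/3, sR=30/61; mL=-77/183, mR=2/3; mL+mR=15/61 → advance +1; mR−mL=199/183 → turn +1·90°
n=1: pose=(0,4,W); sL=120/89, sR=120/169; mL=-14940/15041, mR=120/89; mL+mR=60/169 → advance +1; mR−mL=35220/15041 → turn +1·90°
n=2: pose=(-1,4,S); sL=12/13, sR=60/37; mL=-54/481, mR=12/13; mL+mR=30/37 → advance +1; mR−mL=498/481 → turn +1·90°
n=3: pose=(-1,3,E); sL=120/221, sR=120/149; mL=-4620/32929, mR=120/221; mL+mR=60/149 → advance +1; mR−mL=22500/32929 → turn +1·90°
n=4: pose=(0,3,N); sL=2/3, sR=30/61; mL=-77/183, mR=2/3; mL+mR=15/61 → advance +1; mR−mL=199/183 → turn +1·90°
n=5: pose=(0,4,W); sL=120/89, sR=120/169; mL=-14940/15041, mR=120/89; mL+mR=60/169 → advance +1; mR−mL=35220/15041 → turn +1·90°
n=6: pose=(-1,4,S); sL=12/13, sR=60/37; mL=-54/481, mR=12/13; mL+mR=30/37 → advance +1; mR−mL=498/481 → turn +1·90°
n=7: pose=(-1,3,E); sL=120/221, sR=120/149; mL=-4620/32929, mR=120/221; mL+mR=60/149 → advance +1; mR−mL=22500/32929 → turn +1·90°

0 2/3 30/61 -77/183 2/3 0 3 N
1 120/89 120/169 -14940/15041 120/89 0 4 W
2 12/13 60/37 -54/481 12/13 -1 4 S
3 120/221 120/149 -4620/32929 120/221 -1 3 E
4 2/3 30/61 -77/183 2/3 0 3 N
5 120/89 120/169 -14940/15041 120/89 0 4 W
6 12/13 60/37 -54/481 12/13 -1 4 S
7 120/221 120/149 -4620/32929 120/221 -1 3 E
final 0 3 N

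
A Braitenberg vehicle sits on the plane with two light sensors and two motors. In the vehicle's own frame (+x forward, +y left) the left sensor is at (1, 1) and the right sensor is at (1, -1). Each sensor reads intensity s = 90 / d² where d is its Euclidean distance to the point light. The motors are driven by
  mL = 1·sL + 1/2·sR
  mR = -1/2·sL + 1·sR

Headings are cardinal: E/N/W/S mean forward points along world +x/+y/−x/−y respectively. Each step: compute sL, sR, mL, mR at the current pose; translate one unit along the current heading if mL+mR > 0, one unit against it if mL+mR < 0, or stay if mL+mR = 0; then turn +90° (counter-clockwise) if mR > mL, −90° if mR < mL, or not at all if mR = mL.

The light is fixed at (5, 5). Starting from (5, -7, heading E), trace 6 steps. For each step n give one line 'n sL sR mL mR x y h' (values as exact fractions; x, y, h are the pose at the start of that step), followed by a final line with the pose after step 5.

0 45/61 9/17 2079/2074 333/2074 5 -7 E
1 90/173 90/169 22995/29237 7965/29237 6 -7 S
2 45/98 5/8 605/784 155/392 6 -8 W
3 18/29 18/29 27/29 9/29 5 -8 N
4 45/61 9/17 2079/2074 333/2074 5 -7 E
5 90/173 90/169 22995/29237 7965/29237 6 -7 S
final 6 -8 W

n=0: pose=(5,-7,E); sL=45/61, sR=9/17; mL=2079/2074, mR=333/2074; mL+mR=1206/1037 → advance +1; mR−mL=-873/1037 → turn -1·90°
n=1: pose=(6,-7,S); sL=90/173, sR=90/169; mL=22995/29237, mR=7965/29237; mL+mR=30960/29237 → advance +1; mR−mL=-15030/29237 → turn -1·90°
n=2: pose=(6,-8,W); sL=45/98, sR=5/8; mL=605/784, mR=155/392; mL+mR=915/784 → advance +1; mR−mL=-295/784 → turn -1·90°
n=3: pose=(5,-8,N); sL=18/29, sR=18/29; mL=27/29, mR=9/29; mL+mR=36/29 → advance +1; mR−mL=-18/29 → turn -1·90°
n=4: pose=(5,-7,E); sL=45/61, sR=9/17; mL=2079/2074, mR=333/2074; mL+mR=1206/1037 → advance +1; mR−mL=-873/1037 → turn -1·90°
n=5: pose=(6,-7,S); sL=90/173, sR=90/169; mL=22995/29237, mR=7965/29237; mL+mR=30960/29237 → advance +1; mR−mL=-15030/29237 → turn -1·90°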